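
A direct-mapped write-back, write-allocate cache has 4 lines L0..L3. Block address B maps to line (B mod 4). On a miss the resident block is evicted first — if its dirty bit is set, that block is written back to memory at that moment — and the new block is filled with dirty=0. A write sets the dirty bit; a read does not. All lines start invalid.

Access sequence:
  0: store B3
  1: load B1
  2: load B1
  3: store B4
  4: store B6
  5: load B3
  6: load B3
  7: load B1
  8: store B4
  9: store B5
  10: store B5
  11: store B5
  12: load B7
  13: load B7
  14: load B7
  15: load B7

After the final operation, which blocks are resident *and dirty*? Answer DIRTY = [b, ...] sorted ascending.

  0 | W B3 → L3 miss [D]
  1 | R B1 → L1 miss [-]
  2 | R B1 → L1 hit [-]
  3 | W B4 → L0 miss [D]
  4 | W B6 → L2 miss [D]
  5 | R B3 → L3 hit [D]
  6 | R B3 → L3 hit [D]
  7 | R B1 → L1 hit [-]
  8 | W B4 → L0 hit [D]
  9 | W B5 → L1 miss [D]
  10 | W B5 → L1 hit [D]
  11 | W B5 → L1 hit [D]
  12 | R B7 → L3 miss wb→B3 [-]
  13 | R B7 → L3 hit [-]
  14 | R B7 → L3 hit [-]
  15 | R B7 → L3 hit [-]

DIRTY = [4, 5, 6]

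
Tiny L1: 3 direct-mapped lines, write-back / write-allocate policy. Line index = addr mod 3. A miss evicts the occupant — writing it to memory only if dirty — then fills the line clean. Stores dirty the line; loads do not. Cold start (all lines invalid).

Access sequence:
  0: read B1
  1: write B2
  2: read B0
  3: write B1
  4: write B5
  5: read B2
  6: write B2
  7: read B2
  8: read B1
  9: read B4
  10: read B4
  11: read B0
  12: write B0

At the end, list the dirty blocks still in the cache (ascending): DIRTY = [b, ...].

DIRTY = [0, 2]

  0 | R B1 → L1 miss [-]
  1 | W B2 → L2 miss [D]
  2 | R B0 → L0 miss [-]
  3 | W B1 → L1 hit [D]
  4 | W B5 → L2 miss wb→B2 [D]
  5 | R B2 → L2 miss wb→B5 [-]
  6 | W B2 → L2 hit [D]
  7 | R B2 → L2 hit [D]
  8 | R B1 → L1 hit [D]
  9 | R B4 → L1 miss wb→B1 [-]
  10 | R B4 → L1 hit [-]
  11 | R B0 → L0 hit [-]
  12 | W B0 → L0 hit [D]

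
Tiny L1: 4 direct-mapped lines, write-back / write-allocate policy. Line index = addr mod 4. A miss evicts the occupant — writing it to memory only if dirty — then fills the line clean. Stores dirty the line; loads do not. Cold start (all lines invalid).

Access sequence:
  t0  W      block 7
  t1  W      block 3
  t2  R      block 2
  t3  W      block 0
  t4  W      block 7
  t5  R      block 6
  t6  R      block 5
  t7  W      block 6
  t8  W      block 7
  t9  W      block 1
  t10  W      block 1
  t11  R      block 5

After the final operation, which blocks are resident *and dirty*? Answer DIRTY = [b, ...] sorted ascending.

DIRTY = [0, 6, 7]

0: W B7 → L3 miss [D]
1: W B3 → L3 miss wb→B7 [D]
2: R B2 → L2 miss [-]
3: W B0 → L0 miss [D]
4: W B7 → L3 miss wb→B3 [D]
5: R B6 → L2 miss [-]
6: R B5 → L1 miss [-]
7: W B6 → L2 hit [D]
8: W B7 → L3 hit [D]
9: W B1 → L1 miss [D]
10: W B1 → L1 hit [D]
11: R B5 → L1 miss wb→B1 [-]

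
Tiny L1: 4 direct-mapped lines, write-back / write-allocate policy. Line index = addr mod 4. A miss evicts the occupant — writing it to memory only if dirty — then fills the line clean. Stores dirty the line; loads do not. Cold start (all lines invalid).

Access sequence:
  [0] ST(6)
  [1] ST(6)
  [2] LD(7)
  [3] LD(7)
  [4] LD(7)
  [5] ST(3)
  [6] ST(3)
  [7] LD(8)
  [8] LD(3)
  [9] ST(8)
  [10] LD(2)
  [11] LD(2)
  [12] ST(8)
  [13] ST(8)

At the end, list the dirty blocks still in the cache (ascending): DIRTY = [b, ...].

DIRTY = [3, 8]

0: W B6 → L2 miss [D]
1: W B6 → L2 hit [D]
2: R B7 → L3 miss [-]
3: R B7 → L3 hit [-]
4: R B7 → L3 hit [-]
5: W B3 → L3 miss [D]
6: W B3 → L3 hit [D]
7: R B8 → L0 miss [-]
8: R B3 → L3 hit [D]
9: W B8 → L0 hit [D]
10: R B2 → L2 miss wb→B6 [-]
11: R B2 → L2 hit [-]
12: W B8 → L0 hit [D]
13: W B8 → L0 hit [D]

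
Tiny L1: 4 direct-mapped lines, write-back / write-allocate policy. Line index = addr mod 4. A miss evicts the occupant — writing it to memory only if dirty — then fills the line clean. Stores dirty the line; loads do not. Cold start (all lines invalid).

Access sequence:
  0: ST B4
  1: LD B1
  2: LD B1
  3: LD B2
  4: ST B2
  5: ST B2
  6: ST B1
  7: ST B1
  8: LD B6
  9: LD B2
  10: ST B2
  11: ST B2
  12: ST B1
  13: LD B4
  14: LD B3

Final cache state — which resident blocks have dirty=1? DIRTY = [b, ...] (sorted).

DIRTY = [1, 2, 4]

0: W B4 → L0 miss [D]
1: R B1 → L1 miss [-]
2: R B1 → L1 hit [-]
3: R B2 → L2 miss [-]
4: W B2 → L2 hit [D]
5: W B2 → L2 hit [D]
6: W B1 → L1 hit [D]
7: W B1 → L1 hit [D]
8: R B6 → L2 miss wb→B2 [-]
9: R B2 → L2 miss [-]
10: W B2 → L2 hit [D]
11: W B2 → L2 hit [D]
12: W B1 → L1 hit [D]
13: R B4 → L0 hit [D]
14: R B3 → L3 miss [-]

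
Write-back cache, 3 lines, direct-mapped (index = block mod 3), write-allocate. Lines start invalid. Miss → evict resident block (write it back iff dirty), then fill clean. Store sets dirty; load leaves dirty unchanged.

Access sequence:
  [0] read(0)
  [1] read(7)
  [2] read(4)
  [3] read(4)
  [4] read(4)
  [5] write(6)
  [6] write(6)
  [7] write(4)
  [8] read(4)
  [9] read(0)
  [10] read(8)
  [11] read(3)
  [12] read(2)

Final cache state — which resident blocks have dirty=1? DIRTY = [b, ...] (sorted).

  0 | R B0 → L0 miss [-]
  1 | R B7 → L1 miss [-]
  2 | R B4 → L1 miss [-]
  3 | R B4 → L1 hit [-]
  4 | R B4 → L1 hit [-]
  5 | W B6 → L0 miss [D]
  6 | W B6 → L0 hit [D]
  7 | W B4 → L1 hit [D]
  8 | R B4 → L1 hit [D]
  9 | R B0 → L0 miss wb→B6 [-]
  10 | R B8 → L2 miss [-]
  11 | R B3 → L0 miss [-]
  12 | R B2 → L2 miss [-]

DIRTY = [4]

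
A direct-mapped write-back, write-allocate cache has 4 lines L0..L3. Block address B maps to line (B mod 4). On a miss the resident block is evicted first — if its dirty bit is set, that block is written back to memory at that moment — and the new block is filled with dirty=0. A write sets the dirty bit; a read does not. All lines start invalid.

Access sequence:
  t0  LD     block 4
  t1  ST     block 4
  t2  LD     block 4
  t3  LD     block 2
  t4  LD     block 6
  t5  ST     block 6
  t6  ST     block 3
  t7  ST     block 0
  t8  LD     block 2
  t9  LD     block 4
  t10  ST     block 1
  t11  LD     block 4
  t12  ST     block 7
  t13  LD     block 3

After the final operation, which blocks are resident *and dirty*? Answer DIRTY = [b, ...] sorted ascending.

  0 | R B4 → L0 miss [-]
  1 | W B4 → L0 hit [D]
  2 | R B4 → L0 hit [D]
  3 | R B2 → L2 miss [-]
  4 | R B6 → L2 miss [-]
  5 | W B6 → L2 hit [D]
  6 | W B3 → L3 miss [D]
  7 | W B0 → L0 miss wb→B4 [D]
  8 | R B2 → L2 miss wb→B6 [-]
  9 | R B4 → L0 miss wb→B0 [-]
  10 | W B1 → L1 miss [D]
  11 | R B4 → L0 hit [-]
  12 | W B7 → L3 miss wb→B3 [D]
  13 | R B3 → L3 miss wb→B7 [-]

DIRTY = [1]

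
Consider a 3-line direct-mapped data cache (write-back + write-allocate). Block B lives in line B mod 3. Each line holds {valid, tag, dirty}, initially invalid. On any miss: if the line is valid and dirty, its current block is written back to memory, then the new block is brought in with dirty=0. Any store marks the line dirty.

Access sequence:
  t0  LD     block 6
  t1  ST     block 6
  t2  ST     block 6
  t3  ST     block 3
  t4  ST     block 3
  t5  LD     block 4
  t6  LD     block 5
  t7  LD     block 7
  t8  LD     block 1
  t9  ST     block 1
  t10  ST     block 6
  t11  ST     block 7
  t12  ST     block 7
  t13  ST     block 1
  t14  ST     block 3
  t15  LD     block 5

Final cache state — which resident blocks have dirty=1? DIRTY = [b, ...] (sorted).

DIRTY = [1, 3]

0: R B6 → L0 miss [-]
1: W B6 → L0 hit [D]
2: W B6 → L0 hit [D]
3: W B3 → L0 miss wb→B6 [D]
4: W B3 → L0 hit [D]
5: R B4 → L1 miss [-]
6: R B5 → L2 miss [-]
7: R B7 → L1 miss [-]
8: R B1 → L1 miss [-]
9: W B1 → L1 hit [D]
10: W B6 → L0 miss wb→B3 [D]
11: W B7 → L1 miss wb→B1 [D]
12: W B7 → L1 hit [D]
13: W B1 → L1 miss wb→B7 [D]
14: W B3 → L0 miss wb→B6 [D]
15: R B5 → L2 hit [-]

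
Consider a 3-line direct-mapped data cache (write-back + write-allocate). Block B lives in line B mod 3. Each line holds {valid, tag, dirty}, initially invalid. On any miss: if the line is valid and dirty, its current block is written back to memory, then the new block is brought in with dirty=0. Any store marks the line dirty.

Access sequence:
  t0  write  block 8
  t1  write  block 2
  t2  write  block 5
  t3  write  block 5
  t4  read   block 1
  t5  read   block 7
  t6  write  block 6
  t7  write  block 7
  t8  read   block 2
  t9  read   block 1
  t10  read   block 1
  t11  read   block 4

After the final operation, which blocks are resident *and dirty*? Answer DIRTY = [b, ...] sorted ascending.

DIRTY = [6]

  0 | W B8 → L2 miss [D]
  1 | W B2 → L2 miss wb→B8 [D]
  2 | W B5 → L2 miss wb→B2 [D]
  3 | W B5 → L2 hit [D]
  4 | R B1 → L1 miss [-]
  5 | R B7 → L1 miss [-]
  6 | W B6 → L0 miss [D]
  7 | W B7 → L1 hit [D]
  8 | R B2 → L2 miss wb→B5 [-]
  9 | R B1 → L1 miss wb→B7 [-]
  10 | R B1 → L1 hit [-]
  11 | R B4 → L1 miss [-]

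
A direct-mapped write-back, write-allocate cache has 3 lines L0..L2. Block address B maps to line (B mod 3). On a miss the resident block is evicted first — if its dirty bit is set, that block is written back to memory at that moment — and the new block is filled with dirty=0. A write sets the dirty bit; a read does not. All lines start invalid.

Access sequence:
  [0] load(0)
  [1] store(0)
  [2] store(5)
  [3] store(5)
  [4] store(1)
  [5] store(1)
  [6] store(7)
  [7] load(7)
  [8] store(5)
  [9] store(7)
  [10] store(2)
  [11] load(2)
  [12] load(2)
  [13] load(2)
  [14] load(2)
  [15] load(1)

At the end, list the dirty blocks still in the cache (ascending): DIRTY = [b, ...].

DIRTY = [0, 2]

0: R B0 -> L0 miss  d=-]
1: W B0 -> L0 hit  d=D]
2: W B5 -> L2 miss  d=D]
3: W B5 -> L2 hit  d=D]
4: W B1 -> L1 miss  d=D]
5: W B1 -> L1 hit  d=D]
6: W B7 -> L1 miss wb->B1  d=D]
7: R B7 -> L1 hit  d=D]
8: W B5 -> L2 hit  d=D]
9: W B7 -> L1 hit  d=D]
10: W B2 -> L2 miss wb->B5  d=D]
11: R B2 -> L2 hit  d=D]
12: R B2 -> L2 hit  d=D]
13: R B2 -> L2 hit  d=D]
14: R B2 -> L2 hit  d=D]
15: R B1 -> L1 miss wb->B7  d=-]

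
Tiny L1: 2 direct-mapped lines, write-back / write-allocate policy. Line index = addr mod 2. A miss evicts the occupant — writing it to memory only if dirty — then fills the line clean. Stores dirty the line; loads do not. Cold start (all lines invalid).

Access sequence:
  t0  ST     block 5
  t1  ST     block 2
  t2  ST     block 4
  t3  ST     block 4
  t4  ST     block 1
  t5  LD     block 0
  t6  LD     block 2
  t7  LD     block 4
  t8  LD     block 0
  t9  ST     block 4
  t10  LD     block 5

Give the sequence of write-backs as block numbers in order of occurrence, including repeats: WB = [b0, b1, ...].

WB = [2, 5, 4, 1]

0: W B5 -> L1 miss  d=D]
1: W B2 -> L0 miss  d=D]
2: W B4 -> L0 miss wb->B2  d=D]
3: W B4 -> L0 hit  d=D]
4: W B1 -> L1 miss wb->B5  d=D]
5: R B0 -> L0 miss wb->B4  d=-]
6: R B2 -> L0 miss  d=-]
7: R B4 -> L0 miss  d=-]
8: R B0 -> L0 miss  d=-]
9: W B4 -> L0 miss  d=D]
10: R B5 -> L1 miss wb->B1  d=-]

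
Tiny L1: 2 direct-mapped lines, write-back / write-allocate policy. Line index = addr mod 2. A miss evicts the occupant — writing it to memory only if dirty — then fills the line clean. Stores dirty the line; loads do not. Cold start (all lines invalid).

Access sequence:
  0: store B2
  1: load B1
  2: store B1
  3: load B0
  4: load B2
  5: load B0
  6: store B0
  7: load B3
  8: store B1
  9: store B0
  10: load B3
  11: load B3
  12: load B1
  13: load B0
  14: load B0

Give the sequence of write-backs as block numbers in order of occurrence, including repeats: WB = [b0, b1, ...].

WB = [2, 1, 1]

  0 | W B2 → L0 miss [D]
  1 | R B1 → L1 miss [-]
  2 | W B1 → L1 hit [D]
  3 | R B0 → L0 miss wb→B2 [-]
  4 | R B2 → L0 miss [-]
  5 | R B0 → L0 miss [-]
  6 | W B0 → L0 hit [D]
  7 | R B3 → L1 miss wb→B1 [-]
  8 | W B1 → L1 miss [D]
  9 | W B0 → L0 hit [D]
  10 | R B3 → L1 miss wb→B1 [-]
  11 | R B3 → L1 hit [-]
  12 | R B1 → L1 miss [-]
  13 | R B0 → L0 hit [D]
  14 | R B0 → L0 hit [D]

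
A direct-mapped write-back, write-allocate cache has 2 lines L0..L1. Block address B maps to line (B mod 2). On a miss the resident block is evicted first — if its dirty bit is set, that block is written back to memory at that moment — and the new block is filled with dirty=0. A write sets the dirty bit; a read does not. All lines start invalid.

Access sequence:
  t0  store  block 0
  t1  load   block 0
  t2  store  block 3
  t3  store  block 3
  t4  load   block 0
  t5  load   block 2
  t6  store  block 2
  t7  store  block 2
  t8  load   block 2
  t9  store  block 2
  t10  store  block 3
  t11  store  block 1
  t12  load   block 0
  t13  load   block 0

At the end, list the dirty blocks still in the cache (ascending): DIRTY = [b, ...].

DIRTY = [1]

0: W B0 → L0 miss [D]
1: R B0 → L0 hit [D]
2: W B3 → L1 miss [D]
3: W B3 → L1 hit [D]
4: R B0 → L0 hit [D]
5: R B2 → L0 miss wb→B0 [-]
6: W B2 → L0 hit [D]
7: W B2 → L0 hit [D]
8: R B2 → L0 hit [D]
9: W B2 → L0 hit [D]
10: W B3 → L1 hit [D]
11: W B1 → L1 miss wb→B3 [D]
12: R B0 → L0 miss wb→B2 [-]
13: R B0 → L0 hit [-]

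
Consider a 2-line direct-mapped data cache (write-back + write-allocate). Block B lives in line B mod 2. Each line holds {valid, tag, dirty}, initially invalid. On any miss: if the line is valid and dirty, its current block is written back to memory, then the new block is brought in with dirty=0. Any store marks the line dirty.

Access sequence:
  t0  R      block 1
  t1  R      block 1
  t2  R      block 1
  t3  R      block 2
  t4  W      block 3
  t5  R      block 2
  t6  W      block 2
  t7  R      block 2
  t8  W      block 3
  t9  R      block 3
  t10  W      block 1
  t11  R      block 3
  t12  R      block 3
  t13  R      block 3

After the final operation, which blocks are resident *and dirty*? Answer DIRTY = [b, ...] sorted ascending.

DIRTY = [2]

  0 | R B1 → L1 miss [-]
  1 | R B1 → L1 hit [-]
  2 | R B1 → L1 hit [-]
  3 | R B2 → L0 miss [-]
  4 | W B3 → L1 miss [D]
  5 | R B2 → L0 hit [-]
  6 | W B2 → L0 hit [D]
  7 | R B2 → L0 hit [D]
  8 | W B3 → L1 hit [D]
  9 | R B3 → L1 hit [D]
  10 | W B1 → L1 miss wb→B3 [D]
  11 | R B3 → L1 miss wb→B1 [-]
  12 | R B3 → L1 hit [-]
  13 | R B3 → L1 hit [-]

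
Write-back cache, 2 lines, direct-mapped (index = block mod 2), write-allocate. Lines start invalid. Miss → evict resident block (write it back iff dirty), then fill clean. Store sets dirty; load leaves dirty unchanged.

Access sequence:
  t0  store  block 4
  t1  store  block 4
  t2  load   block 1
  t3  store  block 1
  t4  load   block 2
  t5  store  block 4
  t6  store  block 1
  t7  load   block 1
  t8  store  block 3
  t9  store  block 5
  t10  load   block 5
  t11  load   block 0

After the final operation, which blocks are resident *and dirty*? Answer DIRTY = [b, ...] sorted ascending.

0: W B4 -> L0 miss  d=D]
1: W B4 -> L0 hit  d=D]
2: R B1 -> L1 miss  d=-]
3: W B1 -> L1 hit  d=D]
4: R B2 -> L0 miss wb->B4  d=-]
5: W B4 -> L0 miss  d=D]
6: W B1 -> L1 hit  d=D]
7: R B1 -> L1 hit  d=D]
8: W B3 -> L1 miss wb->B1  d=D]
9: W B5 -> L1 miss wb->B3  d=D]
10: R B5 -> L1 hit  d=D]
11: R B0 -> L0 miss wb->B4  d=-]

DIRTY = [5]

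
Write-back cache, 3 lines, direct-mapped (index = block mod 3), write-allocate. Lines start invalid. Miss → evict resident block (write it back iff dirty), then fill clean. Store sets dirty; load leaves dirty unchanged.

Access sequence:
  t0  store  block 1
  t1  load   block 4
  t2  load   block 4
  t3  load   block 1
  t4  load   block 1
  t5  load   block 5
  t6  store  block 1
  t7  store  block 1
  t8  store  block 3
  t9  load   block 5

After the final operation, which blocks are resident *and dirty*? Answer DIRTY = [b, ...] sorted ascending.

DIRTY = [1, 3]

0: W B1 → L1 miss [D]
1: R B4 → L1 miss wb→B1 [-]
2: R B4 → L1 hit [-]
3: R B1 → L1 miss [-]
4: R B1 → L1 hit [-]
5: R B5 → L2 miss [-]
6: W B1 → L1 hit [D]
7: W B1 → L1 hit [D]
8: W B3 → L0 miss [D]
9: R B5 → L2 hit [-]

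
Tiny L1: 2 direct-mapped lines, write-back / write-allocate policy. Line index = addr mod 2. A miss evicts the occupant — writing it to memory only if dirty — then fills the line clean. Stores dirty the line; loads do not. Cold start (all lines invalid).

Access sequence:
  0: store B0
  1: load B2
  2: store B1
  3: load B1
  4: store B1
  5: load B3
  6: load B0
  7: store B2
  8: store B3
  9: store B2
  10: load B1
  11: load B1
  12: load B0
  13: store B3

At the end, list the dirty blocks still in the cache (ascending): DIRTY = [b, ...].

  0 | W B0 → L0 miss [D]
  1 | R B2 → L0 miss wb→B0 [-]
  2 | W B1 → L1 miss [D]
  3 | R B1 → L1 hit [D]
  4 | W B1 → L1 hit [D]
  5 | R B3 → L1 miss wb→B1 [-]
  6 | R B0 → L0 miss [-]
  7 | W B2 → L0 miss [D]
  8 | W B3 → L1 hit [D]
  9 | W B2 → L0 hit [D]
  10 | R B1 → L1 miss wb→B3 [-]
  11 | R B1 → L1 hit [-]
  12 | R B0 → L0 miss wb→B2 [-]
  13 | W B3 → L1 miss [D]

DIRTY = [3]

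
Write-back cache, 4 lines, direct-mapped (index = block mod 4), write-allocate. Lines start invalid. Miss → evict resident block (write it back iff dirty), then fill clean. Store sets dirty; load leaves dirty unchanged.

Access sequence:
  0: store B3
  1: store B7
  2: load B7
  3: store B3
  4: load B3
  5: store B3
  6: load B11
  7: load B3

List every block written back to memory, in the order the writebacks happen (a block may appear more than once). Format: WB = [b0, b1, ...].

0: W B3 → L3 miss [D]
1: W B7 → L3 miss wb→B3 [D]
2: R B7 → L3 hit [D]
3: W B3 → L3 miss wb→B7 [D]
4: R B3 → L3 hit [D]
5: W B3 → L3 hit [D]
6: R B11 → L3 miss wb→B3 [-]
7: R B3 → L3 miss [-]

WB = [3, 7, 3]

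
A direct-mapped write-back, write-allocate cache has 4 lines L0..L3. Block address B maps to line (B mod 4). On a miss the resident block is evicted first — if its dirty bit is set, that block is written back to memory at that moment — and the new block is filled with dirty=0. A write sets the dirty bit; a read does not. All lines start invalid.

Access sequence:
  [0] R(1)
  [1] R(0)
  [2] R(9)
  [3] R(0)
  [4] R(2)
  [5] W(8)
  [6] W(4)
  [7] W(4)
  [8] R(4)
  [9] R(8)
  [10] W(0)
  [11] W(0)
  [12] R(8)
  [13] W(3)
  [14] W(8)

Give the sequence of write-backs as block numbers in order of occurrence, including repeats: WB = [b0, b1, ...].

WB = [8, 4, 0]

0: R B1 -> L1 miss  d=-]
1: R B0 -> L0 miss  d=-]
2: R B9 -> L1 miss  d=-]
3: R B0 -> L0 hit  d=-]
4: R B2 -> L2 miss  d=-]
5: W B8 -> L0 miss  d=D]
6: W B4 -> L0 miss wb->B8  d=D]
7: W B4 -> L0 hit  d=D]
8: R B4 -> L0 hit  d=D]
9: R B8 -> L0 miss wb->B4  d=-]
10: W B0 -> L0 miss  d=D]
11: W B0 -> L0 hit  d=D]
12: R B8 -> L0 miss wb->B0  d=-]
13: W B3 -> L3 miss  d=D]
14: W B8 -> L0 hit  d=D]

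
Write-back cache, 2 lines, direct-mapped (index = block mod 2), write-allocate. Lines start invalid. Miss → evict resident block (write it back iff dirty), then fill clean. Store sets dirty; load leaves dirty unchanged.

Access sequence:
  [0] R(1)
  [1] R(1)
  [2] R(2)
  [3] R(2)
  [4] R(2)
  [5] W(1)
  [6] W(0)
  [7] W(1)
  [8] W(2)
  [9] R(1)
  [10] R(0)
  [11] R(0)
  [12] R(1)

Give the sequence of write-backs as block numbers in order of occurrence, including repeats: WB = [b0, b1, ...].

WB = [0, 2]

  0 | R B1 → L1 miss [-]
  1 | R B1 → L1 hit [-]
  2 | R B2 → L0 miss [-]
  3 | R B2 → L0 hit [-]
  4 | R B2 → L0 hit [-]
  5 | W B1 → L1 hit [D]
  6 | W B0 → L0 miss [D]
  7 | W B1 → L1 hit [D]
  8 | W B2 → L0 miss wb→B0 [D]
  9 | R B1 → L1 hit [D]
  10 | R B0 → L0 miss wb→B2 [-]
  11 | R B0 → L0 hit [-]
  12 | R B1 → L1 hit [D]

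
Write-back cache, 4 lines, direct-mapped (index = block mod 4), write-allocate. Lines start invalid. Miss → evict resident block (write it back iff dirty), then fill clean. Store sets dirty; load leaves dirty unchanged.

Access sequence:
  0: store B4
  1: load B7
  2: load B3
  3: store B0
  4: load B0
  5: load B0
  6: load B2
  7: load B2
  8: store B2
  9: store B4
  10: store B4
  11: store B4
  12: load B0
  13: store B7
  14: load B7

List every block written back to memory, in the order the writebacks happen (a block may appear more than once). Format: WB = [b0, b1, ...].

WB = [4, 0, 4]

0: W B4 -> L0 miss  d=D]
1: R B7 -> L3 miss  d=-]
2: R B3 -> L3 miss  d=-]
3: W B0 -> L0 miss wb->B4  d=D]
4: R B0 -> L0 hit  d=D]
5: R B0 -> L0 hit  d=D]
6: R B2 -> L2 miss  d=-]
7: R B2 -> L2 hit  d=-]
8: W B2 -> L2 hit  d=D]
9: W B4 -> L0 miss wb->B0  d=D]
10: W B4 -> L0 hit  d=D]
11: W B4 -> L0 hit  d=D]
12: R B0 -> L0 miss wb->B4  d=-]
13: W B7 -> L3 miss  d=D]
14: R B7 -> L3 hit  d=D]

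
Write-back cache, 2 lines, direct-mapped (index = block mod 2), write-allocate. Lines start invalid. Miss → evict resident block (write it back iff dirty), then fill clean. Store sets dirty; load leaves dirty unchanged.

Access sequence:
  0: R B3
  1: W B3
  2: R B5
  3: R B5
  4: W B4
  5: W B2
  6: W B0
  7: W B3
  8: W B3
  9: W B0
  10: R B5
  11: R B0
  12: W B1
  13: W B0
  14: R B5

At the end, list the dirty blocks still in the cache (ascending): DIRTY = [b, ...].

DIRTY = [0]

0: R B3 → L1 miss [-]
1: W B3 → L1 hit [D]
2: R B5 → L1 miss wb→B3 [-]
3: R B5 → L1 hit [-]
4: W B4 → L0 miss [D]
5: W B2 → L0 miss wb→B4 [D]
6: W B0 → L0 miss wb→B2 [D]
7: W B3 → L1 miss [D]
8: W B3 → L1 hit [D]
9: W B0 → L0 hit [D]
10: R B5 → L1 miss wb→B3 [-]
11: R B0 → L0 hit [D]
12: W B1 → L1 miss [D]
13: W B0 → L0 hit [D]
14: R B5 → L1 miss wb→B1 [-]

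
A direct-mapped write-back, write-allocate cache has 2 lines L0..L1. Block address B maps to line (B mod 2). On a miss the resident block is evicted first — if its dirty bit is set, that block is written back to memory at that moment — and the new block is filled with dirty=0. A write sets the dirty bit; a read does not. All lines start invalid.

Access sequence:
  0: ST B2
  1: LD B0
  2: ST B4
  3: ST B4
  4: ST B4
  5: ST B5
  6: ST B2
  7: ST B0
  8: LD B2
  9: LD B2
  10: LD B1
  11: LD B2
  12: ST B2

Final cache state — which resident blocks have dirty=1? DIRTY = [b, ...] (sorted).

0: W B2 -> L0 miss  d=D]
1: R B0 -> L0 miss wb->B2  d=-]
2: W B4 -> L0 miss  d=D]
3: W B4 -> L0 hit  d=D]
4: W B4 -> L0 hit  d=D]
5: W B5 -> L1 miss  d=D]
6: W B2 -> L0 miss wb->B4  d=D]
7: W B0 -> L0 miss wb->B2  d=D]
8: R B2 -> L0 miss wb->B0  d=-]
9: R B2 -> L0 hit  d=-]
10: R B1 -> L1 miss wb->B5  d=-]
11: R B2 -> L0 hit  d=-]
12: W B2 -> L0 hit  d=D]

DIRTY = [2]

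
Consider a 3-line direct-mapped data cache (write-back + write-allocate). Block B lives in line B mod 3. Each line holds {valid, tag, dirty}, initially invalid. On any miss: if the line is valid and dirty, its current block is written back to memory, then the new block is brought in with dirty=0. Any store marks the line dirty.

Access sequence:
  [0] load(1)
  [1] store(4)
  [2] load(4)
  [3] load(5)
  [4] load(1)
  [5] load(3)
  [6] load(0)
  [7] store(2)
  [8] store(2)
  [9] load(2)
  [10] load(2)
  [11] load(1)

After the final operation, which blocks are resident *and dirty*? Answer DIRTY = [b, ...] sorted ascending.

DIRTY = [2]

  0 | R B1 → L1 miss [-]
  1 | W B4 → L1 miss [D]
  2 | R B4 → L1 hit [D]
  3 | R B5 → L2 miss [-]
  4 | R B1 → L1 miss wb→B4 [-]
  5 | R B3 → L0 miss [-]
  6 | R B0 → L0 miss [-]
  7 | W B2 → L2 miss [D]
  8 | W B2 → L2 hit [D]
  9 | R B2 → L2 hit [D]
  10 | R B2 → L2 hit [D]
  11 | R B1 → L1 hit [-]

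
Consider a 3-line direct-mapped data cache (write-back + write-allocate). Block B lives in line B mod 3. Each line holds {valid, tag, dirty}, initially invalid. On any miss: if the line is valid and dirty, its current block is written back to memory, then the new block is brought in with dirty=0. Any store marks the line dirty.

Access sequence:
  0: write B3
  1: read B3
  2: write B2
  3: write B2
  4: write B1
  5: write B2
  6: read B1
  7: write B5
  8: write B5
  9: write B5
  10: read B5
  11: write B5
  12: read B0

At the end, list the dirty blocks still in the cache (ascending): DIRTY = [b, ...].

DIRTY = [1, 5]

0: W B3 -> L0 miss  d=D]
1: R B3 -> L0 hit  d=D]
2: W B2 -> L2 miss  d=D]
3: W B2 -> L2 hit  d=D]
4: W B1 -> L1 miss  d=D]
5: W B2 -> L2 hit  d=D]
6: R B1 -> L1 hit  d=D]
7: W B5 -> L2 miss wb->B2  d=D]
8: W B5 -> L2 hit  d=D]
9: W B5 -> L2 hit  d=D]
10: R B5 -> L2 hit  d=D]
11: W B5 -> L2 hit  d=D]
12: R B0 -> L0 miss wb->B3  d=-]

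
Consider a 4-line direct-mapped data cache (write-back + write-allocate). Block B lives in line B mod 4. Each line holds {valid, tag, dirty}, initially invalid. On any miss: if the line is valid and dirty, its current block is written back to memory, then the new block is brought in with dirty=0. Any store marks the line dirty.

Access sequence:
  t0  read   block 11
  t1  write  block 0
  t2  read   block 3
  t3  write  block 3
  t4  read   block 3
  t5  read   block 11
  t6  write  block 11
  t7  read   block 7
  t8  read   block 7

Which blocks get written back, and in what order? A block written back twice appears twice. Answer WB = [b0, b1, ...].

WB = [3, 11]

  0 | R B11 → L3 miss [-]
  1 | W B0 → L0 miss [D]
  2 | R B3 → L3 miss [-]
  3 | W B3 → L3 hit [D]
  4 | R B3 → L3 hit [D]
  5 | R B11 → L3 miss wb→B3 [-]
  6 | W B11 → L3 hit [D]
  7 | R B7 → L3 miss wb→B11 [-]
  8 | R B7 → L3 hit [-]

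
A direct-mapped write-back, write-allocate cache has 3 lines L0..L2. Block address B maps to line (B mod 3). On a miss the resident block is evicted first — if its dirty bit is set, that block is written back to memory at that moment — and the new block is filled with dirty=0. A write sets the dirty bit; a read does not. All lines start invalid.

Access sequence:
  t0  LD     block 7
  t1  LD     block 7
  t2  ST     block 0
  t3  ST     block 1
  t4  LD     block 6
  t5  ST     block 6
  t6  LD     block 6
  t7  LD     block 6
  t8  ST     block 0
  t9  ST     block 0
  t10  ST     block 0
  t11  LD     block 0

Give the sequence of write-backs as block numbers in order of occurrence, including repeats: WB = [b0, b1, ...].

  0 | R B7 → L1 miss [-]
  1 | R B7 → L1 hit [-]
  2 | W B0 → L0 miss [D]
  3 | W B1 → L1 miss [D]
  4 | R B6 → L0 miss wb→B0 [-]
  5 | W B6 → L0 hit [D]
  6 | R B6 → L0 hit [D]
  7 | R B6 → L0 hit [D]
  8 | W B0 → L0 miss wb→B6 [D]
  9 | W B0 → L0 hit [D]
  10 | W B0 → L0 hit [D]
  11 | R B0 → L0 hit [D]

WB = [0, 6]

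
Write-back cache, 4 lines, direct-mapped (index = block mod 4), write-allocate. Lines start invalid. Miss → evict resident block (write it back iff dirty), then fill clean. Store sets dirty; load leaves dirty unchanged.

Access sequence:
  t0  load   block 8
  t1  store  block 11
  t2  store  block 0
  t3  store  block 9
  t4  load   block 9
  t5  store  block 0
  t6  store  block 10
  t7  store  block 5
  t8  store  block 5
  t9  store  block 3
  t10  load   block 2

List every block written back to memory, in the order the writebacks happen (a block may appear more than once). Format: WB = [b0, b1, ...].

0: R B8 -> L0 miss  d=-]
1: W B11 -> L3 miss  d=D]
2: W B0 -> L0 miss  d=D]
3: W B9 -> L1 miss  d=D]
4: R B9 -> L1 hit  d=D]
5: W B0 -> L0 hit  d=D]
6: W B10 -> L2 miss  d=D]
7: W B5 -> L1 miss wb->B9  d=D]
8: W B5 -> L1 hit  d=D]
9: W B3 -> L3 miss wb->B11  d=D]
10: R B2 -> L2 miss wb->B10  d=-]

WB = [9, 11, 10]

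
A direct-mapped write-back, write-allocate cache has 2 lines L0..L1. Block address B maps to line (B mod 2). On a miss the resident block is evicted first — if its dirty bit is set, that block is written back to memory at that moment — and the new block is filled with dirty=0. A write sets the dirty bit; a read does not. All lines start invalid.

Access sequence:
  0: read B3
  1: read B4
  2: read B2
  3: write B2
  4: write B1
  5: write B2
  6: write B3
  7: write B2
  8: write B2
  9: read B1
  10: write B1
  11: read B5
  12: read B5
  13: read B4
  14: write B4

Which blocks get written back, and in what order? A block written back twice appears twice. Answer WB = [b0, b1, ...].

WB = [1, 3, 1, 2]

0: R B3 → L1 miss [-]
1: R B4 → L0 miss [-]
2: R B2 → L0 miss [-]
3: W B2 → L0 hit [D]
4: W B1 → L1 miss [D]
5: W B2 → L0 hit [D]
6: W B3 → L1 miss wb→B1 [D]
7: W B2 → L0 hit [D]
8: W B2 → L0 hit [D]
9: R B1 → L1 miss wb→B3 [-]
10: W B1 → L1 hit [D]
11: R B5 → L1 miss wb→B1 [-]
12: R B5 → L1 hit [-]
13: R B4 → L0 miss wb→B2 [-]
14: W B4 → L0 hit [D]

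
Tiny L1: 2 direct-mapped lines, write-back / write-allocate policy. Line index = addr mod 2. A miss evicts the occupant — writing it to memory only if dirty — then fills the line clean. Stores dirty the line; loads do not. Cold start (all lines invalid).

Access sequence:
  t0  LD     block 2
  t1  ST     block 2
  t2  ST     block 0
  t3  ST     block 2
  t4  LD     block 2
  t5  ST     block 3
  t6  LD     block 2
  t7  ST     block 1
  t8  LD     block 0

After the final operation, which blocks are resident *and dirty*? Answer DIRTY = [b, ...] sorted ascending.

DIRTY = [1]

  0 | R B2 → L0 miss [-]
  1 | W B2 → L0 hit [D]
  2 | W B0 → L0 miss wb→B2 [D]
  3 | W B2 → L0 miss wb→B0 [D]
  4 | R B2 → L0 hit [D]
  5 | W B3 → L1 miss [D]
  6 | R B2 → L0 hit [D]
  7 | W B1 → L1 miss wb→B3 [D]
  8 | R B0 → L0 miss wb→B2 [-]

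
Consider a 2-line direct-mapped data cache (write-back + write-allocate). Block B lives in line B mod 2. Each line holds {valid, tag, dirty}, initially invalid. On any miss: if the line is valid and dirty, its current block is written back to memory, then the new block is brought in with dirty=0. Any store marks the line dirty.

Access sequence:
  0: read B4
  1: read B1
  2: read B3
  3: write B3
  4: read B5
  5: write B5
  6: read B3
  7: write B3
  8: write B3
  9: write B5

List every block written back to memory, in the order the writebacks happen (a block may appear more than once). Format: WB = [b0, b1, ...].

WB = [3, 5, 3]

  0 | R B4 → L0 miss [-]
  1 | R B1 → L1 miss [-]
  2 | R B3 → L1 miss [-]
  3 | W B3 → L1 hit [D]
  4 | R B5 → L1 miss wb→B3 [-]
  5 | W B5 → L1 hit [D]
  6 | R B3 → L1 miss wb→B5 [-]
  7 | W B3 → L1 hit [D]
  8 | W B3 → L1 hit [D]
  9 | W B5 → L1 miss wb→B3 [D]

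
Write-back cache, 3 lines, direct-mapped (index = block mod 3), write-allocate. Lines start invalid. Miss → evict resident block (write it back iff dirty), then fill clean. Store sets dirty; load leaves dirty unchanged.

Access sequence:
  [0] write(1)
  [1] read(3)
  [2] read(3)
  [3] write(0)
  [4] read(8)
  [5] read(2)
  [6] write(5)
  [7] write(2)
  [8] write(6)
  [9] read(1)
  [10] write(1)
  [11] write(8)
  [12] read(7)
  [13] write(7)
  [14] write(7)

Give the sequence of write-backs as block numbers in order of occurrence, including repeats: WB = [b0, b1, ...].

WB = [5, 0, 2, 1]

0: W B1 → L1 miss [D]
1: R B3 → L0 miss [-]
2: R B3 → L0 hit [-]
3: W B0 → L0 miss [D]
4: R B8 → L2 miss [-]
5: R B2 → L2 miss [-]
6: W B5 → L2 miss [D]
7: W B2 → L2 miss wb→B5 [D]
8: W B6 → L0 miss wb→B0 [D]
9: R B1 → L1 hit [D]
10: W B1 → L1 hit [D]
11: W B8 → L2 miss wb→B2 [D]
12: R B7 → L1 miss wb→B1 [-]
13: W B7 → L1 hit [D]
14: W B7 → L1 hit [D]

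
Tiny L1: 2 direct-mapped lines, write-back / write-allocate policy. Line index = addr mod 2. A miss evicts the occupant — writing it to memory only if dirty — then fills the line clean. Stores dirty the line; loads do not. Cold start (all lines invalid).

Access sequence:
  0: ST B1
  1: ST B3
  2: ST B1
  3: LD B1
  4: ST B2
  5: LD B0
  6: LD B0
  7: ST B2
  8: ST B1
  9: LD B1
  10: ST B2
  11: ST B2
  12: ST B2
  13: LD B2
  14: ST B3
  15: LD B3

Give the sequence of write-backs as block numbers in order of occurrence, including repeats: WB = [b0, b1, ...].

0: W B1 -> L1 miss  d=D]
1: W B3 -> L1 miss wb->B1  d=D]
2: W B1 -> L1 miss wb->B3  d=D]
3: R B1 -> L1 hit  d=D]
4: W B2 -> L0 miss  d=D]
5: R B0 -> L0 miss wb->B2  d=-]
6: R B0 -> L0 hit  d=-]
7: W B2 -> L0 miss  d=D]
8: W B1 -> L1 hit  d=D]
9: R B1 -> L1 hit  d=D]
10: W B2 -> L0 hit  d=D]
11: W B2 -> L0 hit  d=D]
12: W B2 -> L0 hit  d=D]
13: R B2 -> L0 hit  d=D]
14: W B3 -> L1 miss wb->B1  d=D]
15: R B3 -> L1 hit  d=D]

WB = [1, 3, 2, 1]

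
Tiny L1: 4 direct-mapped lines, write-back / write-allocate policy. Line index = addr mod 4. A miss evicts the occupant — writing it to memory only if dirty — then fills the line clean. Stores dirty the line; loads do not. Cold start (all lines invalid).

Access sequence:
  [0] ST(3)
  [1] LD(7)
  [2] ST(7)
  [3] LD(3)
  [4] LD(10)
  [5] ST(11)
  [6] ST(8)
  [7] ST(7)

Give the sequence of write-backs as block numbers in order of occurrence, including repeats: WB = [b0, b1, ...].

0: W B3 -> L3 miss  d=D]
1: R B7 -> L3 miss wb->B3  d=-]
2: W B7 -> L3 hit  d=D]
3: R B3 -> L3 miss wb->B7  d=-]
4: R B10 -> L2 miss  d=-]
5: W B11 -> L3 miss  d=D]
6: W B8 -> L0 miss  d=D]
7: W B7 -> L3 miss wb->B11  d=D]

WB = [3, 7, 11]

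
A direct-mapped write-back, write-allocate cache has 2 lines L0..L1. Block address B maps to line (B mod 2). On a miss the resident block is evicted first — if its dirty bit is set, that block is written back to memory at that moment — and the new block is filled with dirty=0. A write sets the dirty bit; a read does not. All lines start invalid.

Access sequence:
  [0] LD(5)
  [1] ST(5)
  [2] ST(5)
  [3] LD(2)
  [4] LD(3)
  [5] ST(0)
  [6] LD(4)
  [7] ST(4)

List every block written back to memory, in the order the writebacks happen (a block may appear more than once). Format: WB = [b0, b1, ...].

  0 | R B5 → L1 miss [-]
  1 | W B5 → L1 hit [D]
  2 | W B5 → L1 hit [D]
  3 | R B2 → L0 miss [-]
  4 | R B3 → L1 miss wb→B5 [-]
  5 | W B0 → L0 miss [D]
  6 | R B4 → L0 miss wb→B0 [-]
  7 | W B4 → L0 hit [D]

WB = [5, 0]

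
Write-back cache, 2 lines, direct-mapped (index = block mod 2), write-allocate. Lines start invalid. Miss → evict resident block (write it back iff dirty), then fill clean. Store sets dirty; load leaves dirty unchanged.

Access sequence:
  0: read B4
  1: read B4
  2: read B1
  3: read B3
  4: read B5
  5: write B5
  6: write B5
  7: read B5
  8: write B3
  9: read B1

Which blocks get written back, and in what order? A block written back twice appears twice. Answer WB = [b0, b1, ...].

0: R B4 → L0 miss [-]
1: R B4 → L0 hit [-]
2: R B1 → L1 miss [-]
3: R B3 → L1 miss [-]
4: R B5 → L1 miss [-]
5: W B5 → L1 hit [D]
6: W B5 → L1 hit [D]
7: R B5 → L1 hit [D]
8: W B3 → L1 miss wb→B5 [D]
9: R B1 → L1 miss wb→B3 [-]

WB = [5, 3]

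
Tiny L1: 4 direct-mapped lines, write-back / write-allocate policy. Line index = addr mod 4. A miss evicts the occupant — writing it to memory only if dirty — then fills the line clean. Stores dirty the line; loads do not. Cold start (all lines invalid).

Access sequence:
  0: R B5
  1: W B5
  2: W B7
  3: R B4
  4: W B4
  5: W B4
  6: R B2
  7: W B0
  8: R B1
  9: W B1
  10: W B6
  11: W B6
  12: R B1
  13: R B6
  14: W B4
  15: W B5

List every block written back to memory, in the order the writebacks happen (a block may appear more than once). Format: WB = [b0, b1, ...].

0: R B5 → L1 miss [-]
1: W B5 → L1 hit [D]
2: W B7 → L3 miss [D]
3: R B4 → L0 miss [-]
4: W B4 → L0 hit [D]
5: W B4 → L0 hit [D]
6: R B2 → L2 miss [-]
7: W B0 → L0 miss wb→B4 [D]
8: R B1 → L1 miss wb→B5 [-]
9: W B1 → L1 hit [D]
10: W B6 → L2 miss [D]
11: W B6 → L2 hit [D]
12: R B1 → L1 hit [D]
13: R B6 → L2 hit [D]
14: W B4 → L0 miss wb→B0 [D]
15: W B5 → L1 miss wb→B1 [D]

WB = [4, 5, 0, 1]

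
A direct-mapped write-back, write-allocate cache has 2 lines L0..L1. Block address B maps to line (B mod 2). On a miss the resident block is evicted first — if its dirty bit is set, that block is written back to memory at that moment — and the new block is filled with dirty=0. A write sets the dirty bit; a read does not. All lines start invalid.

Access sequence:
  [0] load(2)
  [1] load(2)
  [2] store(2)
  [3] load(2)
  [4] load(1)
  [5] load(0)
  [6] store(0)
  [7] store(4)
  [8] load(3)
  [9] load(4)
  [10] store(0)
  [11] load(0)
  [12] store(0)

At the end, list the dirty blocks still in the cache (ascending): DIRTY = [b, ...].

DIRTY = [0]

0: R B2 → L0 miss [-]
1: R B2 → L0 hit [-]
2: W B2 → L0 hit [D]
3: R B2 → L0 hit [D]
4: R B1 → L1 miss [-]
5: R B0 → L0 miss wb→B2 [-]
6: W B0 → L0 hit [D]
7: W B4 → L0 miss wb→B0 [D]
8: R B3 → L1 miss [-]
9: R B4 → L0 hit [D]
10: W B0 → L0 miss wb→B4 [D]
11: R B0 → L0 hit [D]
12: W B0 → L0 hit [D]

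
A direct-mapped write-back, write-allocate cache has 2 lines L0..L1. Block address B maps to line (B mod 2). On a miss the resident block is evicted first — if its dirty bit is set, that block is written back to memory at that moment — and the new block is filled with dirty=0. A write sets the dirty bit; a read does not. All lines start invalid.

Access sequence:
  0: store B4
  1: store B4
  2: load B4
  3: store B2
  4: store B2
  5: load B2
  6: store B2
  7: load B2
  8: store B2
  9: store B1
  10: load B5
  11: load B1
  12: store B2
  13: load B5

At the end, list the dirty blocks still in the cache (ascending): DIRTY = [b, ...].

  0 | W B4 → L0 miss [D]
  1 | W B4 → L0 hit [D]
  2 | R B4 → L0 hit [D]
  3 | W B2 → L0 miss wb→B4 [D]
  4 | W B2 → L0 hit [D]
  5 | R B2 → L0 hit [D]
  6 | W B2 → L0 hit [D]
  7 | R B2 → L0 hit [D]
  8 | W B2 → L0 hit [D]
  9 | W B1 → L1 miss [D]
  10 | R B5 → L1 miss wb→B1 [-]
  11 | R B1 → L1 miss [-]
  12 | W B2 → L0 hit [D]
  13 | R B5 → L1 miss [-]

DIRTY = [2]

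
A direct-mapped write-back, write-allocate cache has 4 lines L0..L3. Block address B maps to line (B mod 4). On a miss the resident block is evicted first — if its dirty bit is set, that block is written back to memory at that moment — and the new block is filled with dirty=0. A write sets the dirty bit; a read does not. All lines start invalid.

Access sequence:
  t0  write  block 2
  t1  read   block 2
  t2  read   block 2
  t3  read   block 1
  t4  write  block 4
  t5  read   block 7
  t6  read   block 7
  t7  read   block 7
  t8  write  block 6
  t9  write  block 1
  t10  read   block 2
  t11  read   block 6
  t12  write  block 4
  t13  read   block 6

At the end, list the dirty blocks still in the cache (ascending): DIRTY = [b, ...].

DIRTY = [1, 4]

0: W B2 -> L2 miss  d=D]
1: R B2 -> L2 hit  d=D]
2: R B2 -> L2 hit  d=D]
3: R B1 -> L1 miss  d=-]
4: W B4 -> L0 miss  d=D]
5: R B7 -> L3 miss  d=-]
6: R B7 -> L3 hit  d=-]
7: R B7 -> L3 hit  d=-]
8: W B6 -> L2 miss wb->B2  d=D]
9: W B1 -> L1 hit  d=D]
10: R B2 -> L2 miss wb->B6  d=-]
11: R B6 -> L2 miss  d=-]
12: W B4 -> L0 hit  d=D]
13: R B6 -> L2 hit  d=-]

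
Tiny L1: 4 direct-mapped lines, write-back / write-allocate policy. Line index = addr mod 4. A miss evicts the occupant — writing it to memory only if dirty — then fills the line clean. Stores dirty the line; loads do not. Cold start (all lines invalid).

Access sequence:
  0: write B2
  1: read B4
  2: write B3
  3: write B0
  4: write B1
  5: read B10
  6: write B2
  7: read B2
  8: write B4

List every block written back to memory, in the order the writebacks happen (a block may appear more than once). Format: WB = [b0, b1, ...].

0: W B2 -> L2 miss  d=D]
1: R B4 -> L0 miss  d=-]
2: W B3 -> L3 miss  d=D]
3: W B0 -> L0 miss  d=D]
4: W B1 -> L1 miss  d=D]
5: R B10 -> L2 miss wb->B2  d=-]
6: W B2 -> L2 miss  d=D]
7: R B2 -> L2 hit  d=D]
8: W B4 -> L0 miss wb->B0  d=D]

WB = [2, 0]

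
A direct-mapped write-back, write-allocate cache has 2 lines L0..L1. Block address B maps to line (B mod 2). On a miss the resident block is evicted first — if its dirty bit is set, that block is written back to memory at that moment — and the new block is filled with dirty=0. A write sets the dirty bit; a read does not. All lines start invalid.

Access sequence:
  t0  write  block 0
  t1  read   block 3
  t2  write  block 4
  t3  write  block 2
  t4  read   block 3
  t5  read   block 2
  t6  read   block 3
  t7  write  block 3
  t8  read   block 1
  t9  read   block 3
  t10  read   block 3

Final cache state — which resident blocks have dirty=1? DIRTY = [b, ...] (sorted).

DIRTY = [2]

  0 | W B0 → L0 miss [D]
  1 | R B3 → L1 miss [-]
  2 | W B4 → L0 miss wb→B0 [D]
  3 | W B2 → L0 miss wb→B4 [D]
  4 | R B3 → L1 hit [-]
  5 | R B2 → L0 hit [D]
  6 | R B3 → L1 hit [-]
  7 | W B3 → L1 hit [D]
  8 | R B1 → L1 miss wb→B3 [-]
  9 | R B3 → L1 miss [-]
  10 | R B3 → L1 hit [-]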